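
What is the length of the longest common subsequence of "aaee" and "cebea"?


LCS of "aaee" and "cebea"
DP table:
           c    e    b    e    a
      0    0    0    0    0    0
  a   0    0    0    0    0    1
  a   0    0    0    0    0    1
  e   0    0    1    1    1    1
  e   0    0    1    1    2    2
LCS length = dp[4][5] = 2

2


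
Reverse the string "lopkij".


Input: lopkij
Reading characters right to left:
  Position 5: 'j'
  Position 4: 'i'
  Position 3: 'k'
  Position 2: 'p'
  Position 1: 'o'
  Position 0: 'l'
Reversed: jikpol

jikpol


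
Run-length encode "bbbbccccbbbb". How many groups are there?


Input: bbbbccccbbbb
Scanning for consecutive runs:
  Group 1: 'b' x 4 (positions 0-3)
  Group 2: 'c' x 4 (positions 4-7)
  Group 3: 'b' x 4 (positions 8-11)
Total groups: 3

3


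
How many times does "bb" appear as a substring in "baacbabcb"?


Searching for "bb" in "baacbabcb"
Scanning each position:
  Position 0: "ba" => no
  Position 1: "aa" => no
  Position 2: "ac" => no
  Position 3: "cb" => no
  Position 4: "ba" => no
  Position 5: "ab" => no
  Position 6: "bc" => no
  Position 7: "cb" => no
Total occurrences: 0

0


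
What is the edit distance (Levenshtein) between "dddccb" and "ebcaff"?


Computing edit distance: "dddccb" -> "ebcaff"
DP table:
           e    b    c    a    f    f
      0    1    2    3    4    5    6
  d   1    1    2    3    4    5    6
  d   2    2    2    3    4    5    6
  d   3    3    3    3    4    5    6
  c   4    4    4    3    4    5    6
  c   5    5    5    4    4    5    6
  b   6    6    5    5    5    5    6
Edit distance = dp[6][6] = 6

6


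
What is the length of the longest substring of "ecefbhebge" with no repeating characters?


Input: "ecefbhebge"
Sliding window (track last position of each char):
  Position 0 ('e'): window [0,0] length 1 -- new best
  Position 1 ('c'): window [0,1] length 2 -- new best
  Position 2 ('e'): repeat (last at 0), move window start to 1
  Position 2 ('e'): window [1,2] length 2
  Position 3 ('f'): window [1,3] length 3 -- new best
  Position 4 ('b'): window [1,4] length 4 -- new best
  Position 5 ('h'): window [1,5] length 5 -- new best
  Position 6 ('e'): repeat (last at 2), move window start to 3
  Position 6 ('e'): window [3,6] length 4
  Position 7 ('b'): repeat (last at 4), move window start to 5
  Position 7 ('b'): window [5,7] length 3
  Position 8 ('g'): window [5,8] length 4
  Position 9 ('e'): repeat (last at 6), move window start to 7
  Position 9 ('e'): window [7,9] length 3
Longest substring with no repeats: "cefbh" with length 5

5


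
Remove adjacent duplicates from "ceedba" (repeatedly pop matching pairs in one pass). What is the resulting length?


Input: ceedba
Stack-based adjacent duplicate removal:
  Read 'c': push. Stack: c
  Read 'e': push. Stack: ce
  Read 'e': matches stack top 'e' => pop. Stack: c
  Read 'd': push. Stack: cd
  Read 'b': push. Stack: cdb
  Read 'a': push. Stack: cdba
Final stack: "cdba" (length 4)

4


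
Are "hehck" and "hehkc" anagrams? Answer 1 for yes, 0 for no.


Strings: "hehck", "hehkc"
Sorted first:  cehhk
Sorted second: cehhk
Sorted forms match => anagrams

1


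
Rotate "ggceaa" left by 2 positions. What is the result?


Input: "ggceaa", rotate left by 2
First 2 characters: "gg"
Remaining characters: "ceaa"
Concatenate remaining + first: "ceaa" + "gg" = "ceaagg"

ceaagg


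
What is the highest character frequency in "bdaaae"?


Input: bdaaae
Character counts:
  'a': 3
  'b': 1
  'd': 1
  'e': 1
Maximum frequency: 3

3


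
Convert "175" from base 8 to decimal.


Input: "175" in base 8
Positional expansion:
  Digit '1' (value 1) x 8^2 = 64
  Digit '7' (value 7) x 8^1 = 56
  Digit '5' (value 5) x 8^0 = 5
Sum = 125

125


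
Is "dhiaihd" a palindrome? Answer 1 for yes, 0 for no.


Input: dhiaihd
Reversed: dhiaihd
  Compare pos 0 ('d') with pos 6 ('d'): match
  Compare pos 1 ('h') with pos 5 ('h'): match
  Compare pos 2 ('i') with pos 4 ('i'): match
Result: palindrome

1


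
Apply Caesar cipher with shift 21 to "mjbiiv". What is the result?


Caesar cipher: shift "mjbiiv" by 21
  'm' (pos 12) + 21 = pos 7 = 'h'
  'j' (pos 9) + 21 = pos 4 = 'e'
  'b' (pos 1) + 21 = pos 22 = 'w'
  'i' (pos 8) + 21 = pos 3 = 'd'
  'i' (pos 8) + 21 = pos 3 = 'd'
  'v' (pos 21) + 21 = pos 16 = 'q'
Result: hewddq

hewddq


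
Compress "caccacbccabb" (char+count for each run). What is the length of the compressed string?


Input: caccacbccabb
Runs:
  'c' x 1 => "c1"
  'a' x 1 => "a1"
  'c' x 2 => "c2"
  'a' x 1 => "a1"
  'c' x 1 => "c1"
  'b' x 1 => "b1"
  'c' x 2 => "c2"
  'a' x 1 => "a1"
  'b' x 2 => "b2"
Compressed: "c1a1c2a1c1b1c2a1b2"
Compressed length: 18

18


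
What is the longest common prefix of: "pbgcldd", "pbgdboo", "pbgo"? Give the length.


Words: pbgcldd, pbgdboo, pbgo
  Position 0: all 'p' => match
  Position 1: all 'b' => match
  Position 2: all 'g' => match
  Position 3: ('c', 'd', 'o') => mismatch, stop
LCP = "pbg" (length 3)

3


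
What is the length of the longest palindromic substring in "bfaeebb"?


Input: "bfaeebb"
Checking substrings for palindromes:
  [3:5] "ee" (len 2) => palindrome
  [5:7] "bb" (len 2) => palindrome
Longest palindromic substring: "ee" with length 2

2


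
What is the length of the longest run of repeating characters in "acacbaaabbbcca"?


Input: "acacbaaabbbcca"
Scanning for longest run:
  Position 1 ('c'): new char, reset run to 1
  Position 2 ('a'): new char, reset run to 1
  Position 3 ('c'): new char, reset run to 1
  Position 4 ('b'): new char, reset run to 1
  Position 5 ('a'): new char, reset run to 1
  Position 6 ('a'): continues run of 'a', length=2
  Position 7 ('a'): continues run of 'a', length=3
  Position 8 ('b'): new char, reset run to 1
  Position 9 ('b'): continues run of 'b', length=2
  Position 10 ('b'): continues run of 'b', length=3
  Position 11 ('c'): new char, reset run to 1
  Position 12 ('c'): continues run of 'c', length=2
  Position 13 ('a'): new char, reset run to 1
Longest run: 'a' with length 3

3


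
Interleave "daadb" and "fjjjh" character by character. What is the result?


Interleaving "daadb" and "fjjjh":
  Position 0: 'd' from first, 'f' from second => "df"
  Position 1: 'a' from first, 'j' from second => "aj"
  Position 2: 'a' from first, 'j' from second => "aj"
  Position 3: 'd' from first, 'j' from second => "dj"
  Position 4: 'b' from first, 'h' from second => "bh"
Result: dfajajdjbh

dfajajdjbh


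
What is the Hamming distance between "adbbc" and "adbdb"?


Comparing "adbbc" and "adbdb" position by position:
  Position 0: 'a' vs 'a' => same
  Position 1: 'd' vs 'd' => same
  Position 2: 'b' vs 'b' => same
  Position 3: 'b' vs 'd' => differ
  Position 4: 'c' vs 'b' => differ
Total differences (Hamming distance): 2

2


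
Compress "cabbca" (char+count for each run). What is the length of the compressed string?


Input: cabbca
Runs:
  'c' x 1 => "c1"
  'a' x 1 => "a1"
  'b' x 2 => "b2"
  'c' x 1 => "c1"
  'a' x 1 => "a1"
Compressed: "c1a1b2c1a1"
Compressed length: 10

10


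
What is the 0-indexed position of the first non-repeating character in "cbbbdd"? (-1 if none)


Input: cbbbdd
Character frequencies:
  'b': 3
  'c': 1
  'd': 2
Scanning left to right for freq == 1:
  Position 0 ('c'): unique! => answer = 0

0


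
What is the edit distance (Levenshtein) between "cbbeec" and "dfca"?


Computing edit distance: "cbbeec" -> "dfca"
DP table:
           d    f    c    a
      0    1    2    3    4
  c   1    1    2    2    3
  b   2    2    2    3    3
  b   3    3    3    3    4
  e   4    4    4    4    4
  e   5    5    5    5    5
  c   6    6    6    5    6
Edit distance = dp[6][4] = 6

6


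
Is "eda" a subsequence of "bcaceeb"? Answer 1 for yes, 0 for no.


Check if "eda" is a subsequence of "bcaceeb"
Greedy scan:
  Position 0 ('b'): no match needed
  Position 1 ('c'): no match needed
  Position 2 ('a'): no match needed
  Position 3 ('c'): no match needed
  Position 4 ('e'): matches sub[0] = 'e'
  Position 5 ('e'): no match needed
  Position 6 ('b'): no match needed
Only matched 1/3 characters => not a subsequence

0


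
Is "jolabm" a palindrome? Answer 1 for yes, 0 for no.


Input: jolabm
Reversed: mbaloj
  Compare pos 0 ('j') with pos 5 ('m'): MISMATCH
  Compare pos 1 ('o') with pos 4 ('b'): MISMATCH
  Compare pos 2 ('l') with pos 3 ('a'): MISMATCH
Result: not a palindrome

0


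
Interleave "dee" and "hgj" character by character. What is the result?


Interleaving "dee" and "hgj":
  Position 0: 'd' from first, 'h' from second => "dh"
  Position 1: 'e' from first, 'g' from second => "eg"
  Position 2: 'e' from first, 'j' from second => "ej"
Result: dhegej

dhegej


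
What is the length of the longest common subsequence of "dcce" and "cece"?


LCS of "dcce" and "cece"
DP table:
           c    e    c    e
      0    0    0    0    0
  d   0    0    0    0    0
  c   0    1    1    1    1
  c   0    1    1    2    2
  e   0    1    2    2    3
LCS length = dp[4][4] = 3

3


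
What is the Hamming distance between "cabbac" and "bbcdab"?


Comparing "cabbac" and "bbcdab" position by position:
  Position 0: 'c' vs 'b' => differ
  Position 1: 'a' vs 'b' => differ
  Position 2: 'b' vs 'c' => differ
  Position 3: 'b' vs 'd' => differ
  Position 4: 'a' vs 'a' => same
  Position 5: 'c' vs 'b' => differ
Total differences (Hamming distance): 5

5


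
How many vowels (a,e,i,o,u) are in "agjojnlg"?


Input: agjojnlg
Checking each character:
  'a' at position 0: vowel (running total: 1)
  'g' at position 1: consonant
  'j' at position 2: consonant
  'o' at position 3: vowel (running total: 2)
  'j' at position 4: consonant
  'n' at position 5: consonant
  'l' at position 6: consonant
  'g' at position 7: consonant
Total vowels: 2

2


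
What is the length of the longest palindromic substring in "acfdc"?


Input: "acfdc"
Checking substrings for palindromes:
  No multi-char palindromic substrings found
Longest palindromic substring: "a" with length 1

1


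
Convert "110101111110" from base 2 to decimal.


Input: "110101111110" in base 2
Positional expansion:
  Digit '1' (value 1) x 2^11 = 2048
  Digit '1' (value 1) x 2^10 = 1024
  Digit '0' (value 0) x 2^9 = 0
  Digit '1' (value 1) x 2^8 = 256
  Digit '0' (value 0) x 2^7 = 0
  Digit '1' (value 1) x 2^6 = 64
  Digit '1' (value 1) x 2^5 = 32
  Digit '1' (value 1) x 2^4 = 16
  Digit '1' (value 1) x 2^3 = 8
  Digit '1' (value 1) x 2^2 = 4
  Digit '1' (value 1) x 2^1 = 2
  Digit '0' (value 0) x 2^0 = 0
Sum = 3454

3454


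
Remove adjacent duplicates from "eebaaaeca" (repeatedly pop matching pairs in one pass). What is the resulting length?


Input: eebaaaeca
Stack-based adjacent duplicate removal:
  Read 'e': push. Stack: e
  Read 'e': matches stack top 'e' => pop. Stack: (empty)
  Read 'b': push. Stack: b
  Read 'a': push. Stack: ba
  Read 'a': matches stack top 'a' => pop. Stack: b
  Read 'a': push. Stack: ba
  Read 'e': push. Stack: bae
  Read 'c': push. Stack: baec
  Read 'a': push. Stack: baeca
Final stack: "baeca" (length 5)

5


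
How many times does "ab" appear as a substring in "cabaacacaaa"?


Searching for "ab" in "cabaacacaaa"
Scanning each position:
  Position 0: "ca" => no
  Position 1: "ab" => MATCH
  Position 2: "ba" => no
  Position 3: "aa" => no
  Position 4: "ac" => no
  Position 5: "ca" => no
  Position 6: "ac" => no
  Position 7: "ca" => no
  Position 8: "aa" => no
  Position 9: "aa" => no
Total occurrences: 1

1


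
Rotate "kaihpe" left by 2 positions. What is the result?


Input: "kaihpe", rotate left by 2
First 2 characters: "ka"
Remaining characters: "ihpe"
Concatenate remaining + first: "ihpe" + "ka" = "ihpeka"

ihpeka


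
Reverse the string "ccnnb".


Input: ccnnb
Reading characters right to left:
  Position 4: 'b'
  Position 3: 'n'
  Position 2: 'n'
  Position 1: 'c'
  Position 0: 'c'
Reversed: bnncc

bnncc


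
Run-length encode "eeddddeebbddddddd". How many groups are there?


Input: eeddddeebbddddddd
Scanning for consecutive runs:
  Group 1: 'e' x 2 (positions 0-1)
  Group 2: 'd' x 4 (positions 2-5)
  Group 3: 'e' x 2 (positions 6-7)
  Group 4: 'b' x 2 (positions 8-9)
  Group 5: 'd' x 7 (positions 10-16)
Total groups: 5

5


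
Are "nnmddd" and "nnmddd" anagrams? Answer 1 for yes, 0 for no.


Strings: "nnmddd", "nnmddd"
Sorted first:  dddmnn
Sorted second: dddmnn
Sorted forms match => anagrams

1


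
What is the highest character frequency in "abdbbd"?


Input: abdbbd
Character counts:
  'a': 1
  'b': 3
  'd': 2
Maximum frequency: 3

3


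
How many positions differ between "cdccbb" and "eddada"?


Comparing "cdccbb" and "eddada" position by position:
  Position 0: 'c' vs 'e' => DIFFER
  Position 1: 'd' vs 'd' => same
  Position 2: 'c' vs 'd' => DIFFER
  Position 3: 'c' vs 'a' => DIFFER
  Position 4: 'b' vs 'd' => DIFFER
  Position 5: 'b' vs 'a' => DIFFER
Positions that differ: 5

5


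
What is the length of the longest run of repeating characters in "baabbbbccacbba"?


Input: "baabbbbccacbba"
Scanning for longest run:
  Position 1 ('a'): new char, reset run to 1
  Position 2 ('a'): continues run of 'a', length=2
  Position 3 ('b'): new char, reset run to 1
  Position 4 ('b'): continues run of 'b', length=2
  Position 5 ('b'): continues run of 'b', length=3
  Position 6 ('b'): continues run of 'b', length=4
  Position 7 ('c'): new char, reset run to 1
  Position 8 ('c'): continues run of 'c', length=2
  Position 9 ('a'): new char, reset run to 1
  Position 10 ('c'): new char, reset run to 1
  Position 11 ('b'): new char, reset run to 1
  Position 12 ('b'): continues run of 'b', length=2
  Position 13 ('a'): new char, reset run to 1
Longest run: 'b' with length 4

4


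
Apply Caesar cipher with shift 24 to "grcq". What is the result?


Caesar cipher: shift "grcq" by 24
  'g' (pos 6) + 24 = pos 4 = 'e'
  'r' (pos 17) + 24 = pos 15 = 'p'
  'c' (pos 2) + 24 = pos 0 = 'a'
  'q' (pos 16) + 24 = pos 14 = 'o'
Result: epao

epao


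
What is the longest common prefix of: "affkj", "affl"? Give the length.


Words: affkj, affl
  Position 0: all 'a' => match
  Position 1: all 'f' => match
  Position 2: all 'f' => match
  Position 3: ('k', 'l') => mismatch, stop
LCP = "aff" (length 3)

3


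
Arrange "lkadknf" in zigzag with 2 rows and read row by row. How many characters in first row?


Zigzag "lkadknf" into 2 rows:
Placing characters:
  'l' => row 0
  'k' => row 1
  'a' => row 0
  'd' => row 1
  'k' => row 0
  'n' => row 1
  'f' => row 0
Rows:
  Row 0: "lakf"
  Row 1: "kdn"
First row length: 4

4


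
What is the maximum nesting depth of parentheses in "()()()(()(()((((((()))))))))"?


Input: "()()()(()(()((((((()))))))))"
Tracking depth:
  Position 0 '(': depth becomes 1
  Position 1 ')': depth becomes 0
  Position 2 '(': depth becomes 1
  Position 3 ')': depth becomes 0
  Position 4 '(': depth becomes 1
  Position 5 ')': depth becomes 0
  Position 6 '(': depth becomes 1
  Position 7 '(': depth becomes 2
  Position 8 ')': depth becomes 1
  Position 9 '(': depth becomes 2
  Position 10 '(': depth becomes 3
  Position 11 ')': depth becomes 2
  Position 12 '(': depth becomes 3
  Position 13 '(': depth becomes 4
  Position 14 '(': depth becomes 5
  Position 15 '(': depth becomes 6
  Position 16 '(': depth becomes 7
  Position 17 '(': depth becomes 8
  Position 18 '(': depth becomes 9
  Position 19 ')': depth becomes 8
  Position 20 ')': depth becomes 7
  Position 21 ')': depth becomes 6
  Position 22 ')': depth becomes 5
  Position 23 ')': depth becomes 4
  Position 24 ')': depth becomes 3
  Position 25 ')': depth becomes 2
  Position 26 ')': depth becomes 1
  Position 27 ')': depth becomes 0
Maximum depth reached: 9

9


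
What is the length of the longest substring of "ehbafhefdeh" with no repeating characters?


Input: "ehbafhefdeh"
Sliding window (track last position of each char):
  Position 0 ('e'): window [0,0] length 1 -- new best
  Position 1 ('h'): window [0,1] length 2 -- new best
  Position 2 ('b'): window [0,2] length 3 -- new best
  Position 3 ('a'): window [0,3] length 4 -- new best
  Position 4 ('f'): window [0,4] length 5 -- new best
  Position 5 ('h'): repeat (last at 1), move window start to 2
  Position 5 ('h'): window [2,5] length 4
  Position 6 ('e'): window [2,6] length 5
  Position 7 ('f'): repeat (last at 4), move window start to 5
  Position 7 ('f'): window [5,7] length 3
  Position 8 ('d'): window [5,8] length 4
  Position 9 ('e'): repeat (last at 6), move window start to 7
  Position 9 ('e'): window [7,9] length 3
  Position 10 ('h'): window [7,10] length 4
Longest substring with no repeats: "ehbaf" with length 5

5


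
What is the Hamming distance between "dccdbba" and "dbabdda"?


Comparing "dccdbba" and "dbabdda" position by position:
  Position 0: 'd' vs 'd' => same
  Position 1: 'c' vs 'b' => differ
  Position 2: 'c' vs 'a' => differ
  Position 3: 'd' vs 'b' => differ
  Position 4: 'b' vs 'd' => differ
  Position 5: 'b' vs 'd' => differ
  Position 6: 'a' vs 'a' => same
Total differences (Hamming distance): 5

5


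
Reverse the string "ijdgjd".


Input: ijdgjd
Reading characters right to left:
  Position 5: 'd'
  Position 4: 'j'
  Position 3: 'g'
  Position 2: 'd'
  Position 1: 'j'
  Position 0: 'i'
Reversed: djgdji

djgdji


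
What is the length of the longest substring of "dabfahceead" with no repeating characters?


Input: "dabfahceead"
Sliding window (track last position of each char):
  Position 0 ('d'): window [0,0] length 1 -- new best
  Position 1 ('a'): window [0,1] length 2 -- new best
  Position 2 ('b'): window [0,2] length 3 -- new best
  Position 3 ('f'): window [0,3] length 4 -- new best
  Position 4 ('a'): repeat (last at 1), move window start to 2
  Position 4 ('a'): window [2,4] length 3
  Position 5 ('h'): window [2,5] length 4
  Position 6 ('c'): window [2,6] length 5 -- new best
  Position 7 ('e'): window [2,7] length 6 -- new best
  Position 8 ('e'): repeat (last at 7), move window start to 8
  Position 8 ('e'): window [8,8] length 1
  Position 9 ('a'): window [8,9] length 2
  Position 10 ('d'): window [8,10] length 3
Longest substring with no repeats: "bfahce" with length 6

6


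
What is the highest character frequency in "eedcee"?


Input: eedcee
Character counts:
  'c': 1
  'd': 1
  'e': 4
Maximum frequency: 4

4


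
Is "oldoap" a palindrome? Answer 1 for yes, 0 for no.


Input: oldoap
Reversed: paodlo
  Compare pos 0 ('o') with pos 5 ('p'): MISMATCH
  Compare pos 1 ('l') with pos 4 ('a'): MISMATCH
  Compare pos 2 ('d') with pos 3 ('o'): MISMATCH
Result: not a palindrome

0


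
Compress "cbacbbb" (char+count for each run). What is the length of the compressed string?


Input: cbacbbb
Runs:
  'c' x 1 => "c1"
  'b' x 1 => "b1"
  'a' x 1 => "a1"
  'c' x 1 => "c1"
  'b' x 3 => "b3"
Compressed: "c1b1a1c1b3"
Compressed length: 10

10


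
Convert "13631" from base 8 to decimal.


Input: "13631" in base 8
Positional expansion:
  Digit '1' (value 1) x 8^4 = 4096
  Digit '3' (value 3) x 8^3 = 1536
  Digit '6' (value 6) x 8^2 = 384
  Digit '3' (value 3) x 8^1 = 24
  Digit '1' (value 1) x 8^0 = 1
Sum = 6041

6041


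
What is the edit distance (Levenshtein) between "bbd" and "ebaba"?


Computing edit distance: "bbd" -> "ebaba"
DP table:
           e    b    a    b    a
      0    1    2    3    4    5
  b   1    1    1    2    3    4
  b   2    2    1    2    2    3
  d   3    3    2    2    3    3
Edit distance = dp[3][5] = 3

3


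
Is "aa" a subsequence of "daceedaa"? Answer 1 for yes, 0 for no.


Check if "aa" is a subsequence of "daceedaa"
Greedy scan:
  Position 0 ('d'): no match needed
  Position 1 ('a'): matches sub[0] = 'a'
  Position 2 ('c'): no match needed
  Position 3 ('e'): no match needed
  Position 4 ('e'): no match needed
  Position 5 ('d'): no match needed
  Position 6 ('a'): matches sub[1] = 'a'
  Position 7 ('a'): no match needed
All 2 characters matched => is a subsequence

1


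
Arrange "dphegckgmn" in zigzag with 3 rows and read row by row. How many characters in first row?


Zigzag "dphegckgmn" into 3 rows:
Placing characters:
  'd' => row 0
  'p' => row 1
  'h' => row 2
  'e' => row 1
  'g' => row 0
  'c' => row 1
  'k' => row 2
  'g' => row 1
  'm' => row 0
  'n' => row 1
Rows:
  Row 0: "dgm"
  Row 1: "pecgn"
  Row 2: "hk"
First row length: 3

3


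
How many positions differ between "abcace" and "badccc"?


Comparing "abcace" and "badccc" position by position:
  Position 0: 'a' vs 'b' => DIFFER
  Position 1: 'b' vs 'a' => DIFFER
  Position 2: 'c' vs 'd' => DIFFER
  Position 3: 'a' vs 'c' => DIFFER
  Position 4: 'c' vs 'c' => same
  Position 5: 'e' vs 'c' => DIFFER
Positions that differ: 5

5


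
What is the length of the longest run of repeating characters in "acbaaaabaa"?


Input: "acbaaaabaa"
Scanning for longest run:
  Position 1 ('c'): new char, reset run to 1
  Position 2 ('b'): new char, reset run to 1
  Position 3 ('a'): new char, reset run to 1
  Position 4 ('a'): continues run of 'a', length=2
  Position 5 ('a'): continues run of 'a', length=3
  Position 6 ('a'): continues run of 'a', length=4
  Position 7 ('b'): new char, reset run to 1
  Position 8 ('a'): new char, reset run to 1
  Position 9 ('a'): continues run of 'a', length=2
Longest run: 'a' with length 4

4


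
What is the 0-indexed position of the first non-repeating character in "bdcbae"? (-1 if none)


Input: bdcbae
Character frequencies:
  'a': 1
  'b': 2
  'c': 1
  'd': 1
  'e': 1
Scanning left to right for freq == 1:
  Position 0 ('b'): freq=2, skip
  Position 1 ('d'): unique! => answer = 1

1


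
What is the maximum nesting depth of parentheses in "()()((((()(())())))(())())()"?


Input: "()()((((()(())())))(())())()"
Tracking depth:
  Position 0 '(': depth becomes 1
  Position 1 ')': depth becomes 0
  Position 2 '(': depth becomes 1
  Position 3 ')': depth becomes 0
  Position 4 '(': depth becomes 1
  Position 5 '(': depth becomes 2
  Position 6 '(': depth becomes 3
  Position 7 '(': depth becomes 4
  Position 8 '(': depth becomes 5
  Position 9 ')': depth becomes 4
  Position 10 '(': depth becomes 5
  Position 11 '(': depth becomes 6
  Position 12 ')': depth becomes 5
  Position 13 ')': depth becomes 4
  Position 14 '(': depth becomes 5
  Position 15 ')': depth becomes 4
  Position 16 ')': depth becomes 3
  Position 17 ')': depth becomes 2
  Position 18 ')': depth becomes 1
  Position 19 '(': depth becomes 2
  Position 20 '(': depth becomes 3
  Position 21 ')': depth becomes 2
  Position 22 ')': depth becomes 1
  Position 23 '(': depth becomes 2
  Position 24 ')': depth becomes 1
  Position 25 ')': depth becomes 0
  Position 26 '(': depth becomes 1
  Position 27 ')': depth becomes 0
Maximum depth reached: 6

6


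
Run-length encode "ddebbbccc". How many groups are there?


Input: ddebbbccc
Scanning for consecutive runs:
  Group 1: 'd' x 2 (positions 0-1)
  Group 2: 'e' x 1 (positions 2-2)
  Group 3: 'b' x 3 (positions 3-5)
  Group 4: 'c' x 3 (positions 6-8)
Total groups: 4

4


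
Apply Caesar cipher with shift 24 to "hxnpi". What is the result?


Caesar cipher: shift "hxnpi" by 24
  'h' (pos 7) + 24 = pos 5 = 'f'
  'x' (pos 23) + 24 = pos 21 = 'v'
  'n' (pos 13) + 24 = pos 11 = 'l'
  'p' (pos 15) + 24 = pos 13 = 'n'
  'i' (pos 8) + 24 = pos 6 = 'g'
Result: fvlng

fvlng


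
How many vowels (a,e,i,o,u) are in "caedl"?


Input: caedl
Checking each character:
  'c' at position 0: consonant
  'a' at position 1: vowel (running total: 1)
  'e' at position 2: vowel (running total: 2)
  'd' at position 3: consonant
  'l' at position 4: consonant
Total vowels: 2

2


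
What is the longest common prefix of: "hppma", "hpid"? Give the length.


Words: hppma, hpid
  Position 0: all 'h' => match
  Position 1: all 'p' => match
  Position 2: ('p', 'i') => mismatch, stop
LCP = "hp" (length 2)

2


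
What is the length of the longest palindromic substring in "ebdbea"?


Input: "ebdbea"
Checking substrings for palindromes:
  [0:5] "ebdbe" (len 5) => palindrome
  [1:4] "bdb" (len 3) => palindrome
Longest palindromic substring: "ebdbe" with length 5

5


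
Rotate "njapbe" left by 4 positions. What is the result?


Input: "njapbe", rotate left by 4
First 4 characters: "njap"
Remaining characters: "be"
Concatenate remaining + first: "be" + "njap" = "benjap"

benjap


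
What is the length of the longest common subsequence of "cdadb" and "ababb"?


LCS of "cdadb" and "ababb"
DP table:
           a    b    a    b    b
      0    0    0    0    0    0
  c   0    0    0    0    0    0
  d   0    0    0    0    0    0
  a   0    1    1    1    1    1
  d   0    1    1    1    1    1
  b   0    1    2    2    2    2
LCS length = dp[5][5] = 2

2


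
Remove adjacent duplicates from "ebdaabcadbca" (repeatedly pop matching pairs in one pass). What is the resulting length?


Input: ebdaabcadbca
Stack-based adjacent duplicate removal:
  Read 'e': push. Stack: e
  Read 'b': push. Stack: eb
  Read 'd': push. Stack: ebd
  Read 'a': push. Stack: ebda
  Read 'a': matches stack top 'a' => pop. Stack: ebd
  Read 'b': push. Stack: ebdb
  Read 'c': push. Stack: ebdbc
  Read 'a': push. Stack: ebdbca
  Read 'd': push. Stack: ebdbcad
  Read 'b': push. Stack: ebdbcadb
  Read 'c': push. Stack: ebdbcadbc
  Read 'a': push. Stack: ebdbcadbca
Final stack: "ebdbcadbca" (length 10)

10


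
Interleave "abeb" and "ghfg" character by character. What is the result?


Interleaving "abeb" and "ghfg":
  Position 0: 'a' from first, 'g' from second => "ag"
  Position 1: 'b' from first, 'h' from second => "bh"
  Position 2: 'e' from first, 'f' from second => "ef"
  Position 3: 'b' from first, 'g' from second => "bg"
Result: agbhefbg

agbhefbg


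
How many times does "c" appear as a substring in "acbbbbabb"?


Searching for "c" in "acbbbbabb"
Scanning each position:
  Position 0: "a" => no
  Position 1: "c" => MATCH
  Position 2: "b" => no
  Position 3: "b" => no
  Position 4: "b" => no
  Position 5: "b" => no
  Position 6: "a" => no
  Position 7: "b" => no
  Position 8: "b" => no
Total occurrences: 1

1


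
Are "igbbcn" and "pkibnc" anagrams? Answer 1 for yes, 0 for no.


Strings: "igbbcn", "pkibnc"
Sorted first:  bbcgin
Sorted second: bciknp
Differ at position 1: 'b' vs 'c' => not anagrams

0


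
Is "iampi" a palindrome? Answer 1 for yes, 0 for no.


Input: iampi
Reversed: ipmai
  Compare pos 0 ('i') with pos 4 ('i'): match
  Compare pos 1 ('a') with pos 3 ('p'): MISMATCH
Result: not a palindrome

0


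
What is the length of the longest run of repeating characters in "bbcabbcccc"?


Input: "bbcabbcccc"
Scanning for longest run:
  Position 1 ('b'): continues run of 'b', length=2
  Position 2 ('c'): new char, reset run to 1
  Position 3 ('a'): new char, reset run to 1
  Position 4 ('b'): new char, reset run to 1
  Position 5 ('b'): continues run of 'b', length=2
  Position 6 ('c'): new char, reset run to 1
  Position 7 ('c'): continues run of 'c', length=2
  Position 8 ('c'): continues run of 'c', length=3
  Position 9 ('c'): continues run of 'c', length=4
Longest run: 'c' with length 4

4


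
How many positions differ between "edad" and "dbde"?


Comparing "edad" and "dbde" position by position:
  Position 0: 'e' vs 'd' => DIFFER
  Position 1: 'd' vs 'b' => DIFFER
  Position 2: 'a' vs 'd' => DIFFER
  Position 3: 'd' vs 'e' => DIFFER
Positions that differ: 4

4


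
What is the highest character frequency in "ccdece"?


Input: ccdece
Character counts:
  'c': 3
  'd': 1
  'e': 2
Maximum frequency: 3

3


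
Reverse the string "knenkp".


Input: knenkp
Reading characters right to left:
  Position 5: 'p'
  Position 4: 'k'
  Position 3: 'n'
  Position 2: 'e'
  Position 1: 'n'
  Position 0: 'k'
Reversed: pknenk

pknenk


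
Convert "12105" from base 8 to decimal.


Input: "12105" in base 8
Positional expansion:
  Digit '1' (value 1) x 8^4 = 4096
  Digit '2' (value 2) x 8^3 = 1024
  Digit '1' (value 1) x 8^2 = 64
  Digit '0' (value 0) x 8^1 = 0
  Digit '5' (value 5) x 8^0 = 5
Sum = 5189

5189


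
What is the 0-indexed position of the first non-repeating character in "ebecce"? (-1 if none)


Input: ebecce
Character frequencies:
  'b': 1
  'c': 2
  'e': 3
Scanning left to right for freq == 1:
  Position 0 ('e'): freq=3, skip
  Position 1 ('b'): unique! => answer = 1

1


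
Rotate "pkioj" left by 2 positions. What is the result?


Input: "pkioj", rotate left by 2
First 2 characters: "pk"
Remaining characters: "ioj"
Concatenate remaining + first: "ioj" + "pk" = "iojpk"

iojpk


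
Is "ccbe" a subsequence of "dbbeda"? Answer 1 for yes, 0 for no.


Check if "ccbe" is a subsequence of "dbbeda"
Greedy scan:
  Position 0 ('d'): no match needed
  Position 1 ('b'): no match needed
  Position 2 ('b'): no match needed
  Position 3 ('e'): no match needed
  Position 4 ('d'): no match needed
  Position 5 ('a'): no match needed
Only matched 0/4 characters => not a subsequence

0


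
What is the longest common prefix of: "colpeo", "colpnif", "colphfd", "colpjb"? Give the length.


Words: colpeo, colpnif, colphfd, colpjb
  Position 0: all 'c' => match
  Position 1: all 'o' => match
  Position 2: all 'l' => match
  Position 3: all 'p' => match
  Position 4: ('e', 'n', 'h', 'j') => mismatch, stop
LCP = "colp" (length 4)

4


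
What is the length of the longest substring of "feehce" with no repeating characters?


Input: "feehce"
Sliding window (track last position of each char):
  Position 0 ('f'): window [0,0] length 1 -- new best
  Position 1 ('e'): window [0,1] length 2 -- new best
  Position 2 ('e'): repeat (last at 1), move window start to 2
  Position 2 ('e'): window [2,2] length 1
  Position 3 ('h'): window [2,3] length 2
  Position 4 ('c'): window [2,4] length 3 -- new best
  Position 5 ('e'): repeat (last at 2), move window start to 3
  Position 5 ('e'): window [3,5] length 3
Longest substring with no repeats: "ehc" with length 3

3


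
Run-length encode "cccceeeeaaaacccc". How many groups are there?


Input: cccceeeeaaaacccc
Scanning for consecutive runs:
  Group 1: 'c' x 4 (positions 0-3)
  Group 2: 'e' x 4 (positions 4-7)
  Group 3: 'a' x 4 (positions 8-11)
  Group 4: 'c' x 4 (positions 12-15)
Total groups: 4

4


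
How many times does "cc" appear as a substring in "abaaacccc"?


Searching for "cc" in "abaaacccc"
Scanning each position:
  Position 0: "ab" => no
  Position 1: "ba" => no
  Position 2: "aa" => no
  Position 3: "aa" => no
  Position 4: "ac" => no
  Position 5: "cc" => MATCH
  Position 6: "cc" => MATCH
  Position 7: "cc" => MATCH
Total occurrences: 3

3


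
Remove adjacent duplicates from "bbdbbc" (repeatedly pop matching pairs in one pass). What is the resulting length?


Input: bbdbbc
Stack-based adjacent duplicate removal:
  Read 'b': push. Stack: b
  Read 'b': matches stack top 'b' => pop. Stack: (empty)
  Read 'd': push. Stack: d
  Read 'b': push. Stack: db
  Read 'b': matches stack top 'b' => pop. Stack: d
  Read 'c': push. Stack: dc
Final stack: "dc" (length 2)

2


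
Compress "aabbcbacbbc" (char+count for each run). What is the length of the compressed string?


Input: aabbcbacbbc
Runs:
  'a' x 2 => "a2"
  'b' x 2 => "b2"
  'c' x 1 => "c1"
  'b' x 1 => "b1"
  'a' x 1 => "a1"
  'c' x 1 => "c1"
  'b' x 2 => "b2"
  'c' x 1 => "c1"
Compressed: "a2b2c1b1a1c1b2c1"
Compressed length: 16

16


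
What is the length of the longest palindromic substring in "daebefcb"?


Input: "daebefcb"
Checking substrings for palindromes:
  [2:5] "ebe" (len 3) => palindrome
Longest palindromic substring: "ebe" with length 3

3


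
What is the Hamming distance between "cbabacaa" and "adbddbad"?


Comparing "cbabacaa" and "adbddbad" position by position:
  Position 0: 'c' vs 'a' => differ
  Position 1: 'b' vs 'd' => differ
  Position 2: 'a' vs 'b' => differ
  Position 3: 'b' vs 'd' => differ
  Position 4: 'a' vs 'd' => differ
  Position 5: 'c' vs 'b' => differ
  Position 6: 'a' vs 'a' => same
  Position 7: 'a' vs 'd' => differ
Total differences (Hamming distance): 7

7


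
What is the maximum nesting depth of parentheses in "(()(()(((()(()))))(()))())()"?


Input: "(()(()(((()(()))))(()))())()"
Tracking depth:
  Position 0 '(': depth becomes 1
  Position 1 '(': depth becomes 2
  Position 2 ')': depth becomes 1
  Position 3 '(': depth becomes 2
  Position 4 '(': depth becomes 3
  Position 5 ')': depth becomes 2
  Position 6 '(': depth becomes 3
  Position 7 '(': depth becomes 4
  Position 8 '(': depth becomes 5
  Position 9 '(': depth becomes 6
  Position 10 ')': depth becomes 5
  Position 11 '(': depth becomes 6
  Position 12 '(': depth becomes 7
  Position 13 ')': depth becomes 6
  Position 14 ')': depth becomes 5
  Position 15 ')': depth becomes 4
  Position 16 ')': depth becomes 3
  Position 17 ')': depth becomes 2
  Position 18 '(': depth becomes 3
  Position 19 '(': depth becomes 4
  Position 20 ')': depth becomes 3
  Position 21 ')': depth becomes 2
  Position 22 ')': depth becomes 1
  Position 23 '(': depth becomes 2
  Position 24 ')': depth becomes 1
  Position 25 ')': depth becomes 0
  Position 26 '(': depth becomes 1
  Position 27 ')': depth becomes 0
Maximum depth reached: 7

7


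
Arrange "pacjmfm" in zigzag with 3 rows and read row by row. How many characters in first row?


Zigzag "pacjmfm" into 3 rows:
Placing characters:
  'p' => row 0
  'a' => row 1
  'c' => row 2
  'j' => row 1
  'm' => row 0
  'f' => row 1
  'm' => row 2
Rows:
  Row 0: "pm"
  Row 1: "ajf"
  Row 2: "cm"
First row length: 2

2


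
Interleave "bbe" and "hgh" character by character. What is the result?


Interleaving "bbe" and "hgh":
  Position 0: 'b' from first, 'h' from second => "bh"
  Position 1: 'b' from first, 'g' from second => "bg"
  Position 2: 'e' from first, 'h' from second => "eh"
Result: bhbgeh

bhbgeh


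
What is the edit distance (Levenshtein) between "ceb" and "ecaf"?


Computing edit distance: "ceb" -> "ecaf"
DP table:
           e    c    a    f
      0    1    2    3    4
  c   1    1    1    2    3
  e   2    1    2    2    3
  b   3    2    2    3    3
Edit distance = dp[3][4] = 3

3


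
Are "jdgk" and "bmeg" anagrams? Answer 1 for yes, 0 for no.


Strings: "jdgk", "bmeg"
Sorted first:  dgjk
Sorted second: begm
Differ at position 0: 'd' vs 'b' => not anagrams

0


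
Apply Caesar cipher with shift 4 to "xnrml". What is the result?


Caesar cipher: shift "xnrml" by 4
  'x' (pos 23) + 4 = pos 1 = 'b'
  'n' (pos 13) + 4 = pos 17 = 'r'
  'r' (pos 17) + 4 = pos 21 = 'v'
  'm' (pos 12) + 4 = pos 16 = 'q'
  'l' (pos 11) + 4 = pos 15 = 'p'
Result: brvqp

brvqp


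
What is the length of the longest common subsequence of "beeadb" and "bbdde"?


LCS of "beeadb" and "bbdde"
DP table:
           b    b    d    d    e
      0    0    0    0    0    0
  b   0    1    1    1    1    1
  e   0    1    1    1    1    2
  e   0    1    1    1    1    2
  a   0    1    1    1    1    2
  d   0    1    1    2    2    2
  b   0    1    2    2    2    2
LCS length = dp[6][5] = 2

2


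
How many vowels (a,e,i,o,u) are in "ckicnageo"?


Input: ckicnageo
Checking each character:
  'c' at position 0: consonant
  'k' at position 1: consonant
  'i' at position 2: vowel (running total: 1)
  'c' at position 3: consonant
  'n' at position 4: consonant
  'a' at position 5: vowel (running total: 2)
  'g' at position 6: consonant
  'e' at position 7: vowel (running total: 3)
  'o' at position 8: vowel (running total: 4)
Total vowels: 4

4


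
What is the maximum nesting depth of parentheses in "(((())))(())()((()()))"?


Input: "(((())))(())()((()()))"
Tracking depth:
  Position 0 '(': depth becomes 1
  Position 1 '(': depth becomes 2
  Position 2 '(': depth becomes 3
  Position 3 '(': depth becomes 4
  Position 4 ')': depth becomes 3
  Position 5 ')': depth becomes 2
  Position 6 ')': depth becomes 1
  Position 7 ')': depth becomes 0
  Position 8 '(': depth becomes 1
  Position 9 '(': depth becomes 2
  Position 10 ')': depth becomes 1
  Position 11 ')': depth becomes 0
  Position 12 '(': depth becomes 1
  Position 13 ')': depth becomes 0
  Position 14 '(': depth becomes 1
  Position 15 '(': depth becomes 2
  Position 16 '(': depth becomes 3
  Position 17 ')': depth becomes 2
  Position 18 '(': depth becomes 3
  Position 19 ')': depth becomes 2
  Position 20 ')': depth becomes 1
  Position 21 ')': depth becomes 0
Maximum depth reached: 4

4


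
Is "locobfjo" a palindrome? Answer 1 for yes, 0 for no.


Input: locobfjo
Reversed: ojfbocol
  Compare pos 0 ('l') with pos 7 ('o'): MISMATCH
  Compare pos 1 ('o') with pos 6 ('j'): MISMATCH
  Compare pos 2 ('c') with pos 5 ('f'): MISMATCH
  Compare pos 3 ('o') with pos 4 ('b'): MISMATCH
Result: not a palindrome

0


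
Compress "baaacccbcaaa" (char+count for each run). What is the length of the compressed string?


Input: baaacccbcaaa
Runs:
  'b' x 1 => "b1"
  'a' x 3 => "a3"
  'c' x 3 => "c3"
  'b' x 1 => "b1"
  'c' x 1 => "c1"
  'a' x 3 => "a3"
Compressed: "b1a3c3b1c1a3"
Compressed length: 12

12


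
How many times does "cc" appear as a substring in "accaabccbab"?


Searching for "cc" in "accaabccbab"
Scanning each position:
  Position 0: "ac" => no
  Position 1: "cc" => MATCH
  Position 2: "ca" => no
  Position 3: "aa" => no
  Position 4: "ab" => no
  Position 5: "bc" => no
  Position 6: "cc" => MATCH
  Position 7: "cb" => no
  Position 8: "ba" => no
  Position 9: "ab" => no
Total occurrences: 2

2


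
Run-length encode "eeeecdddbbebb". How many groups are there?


Input: eeeecdddbbebb
Scanning for consecutive runs:
  Group 1: 'e' x 4 (positions 0-3)
  Group 2: 'c' x 1 (positions 4-4)
  Group 3: 'd' x 3 (positions 5-7)
  Group 4: 'b' x 2 (positions 8-9)
  Group 5: 'e' x 1 (positions 10-10)
  Group 6: 'b' x 2 (positions 11-12)
Total groups: 6

6


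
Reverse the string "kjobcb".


Input: kjobcb
Reading characters right to left:
  Position 5: 'b'
  Position 4: 'c'
  Position 3: 'b'
  Position 2: 'o'
  Position 1: 'j'
  Position 0: 'k'
Reversed: bcbojk

bcbojk


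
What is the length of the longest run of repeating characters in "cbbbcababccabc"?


Input: "cbbbcababccabc"
Scanning for longest run:
  Position 1 ('b'): new char, reset run to 1
  Position 2 ('b'): continues run of 'b', length=2
  Position 3 ('b'): continues run of 'b', length=3
  Position 4 ('c'): new char, reset run to 1
  Position 5 ('a'): new char, reset run to 1
  Position 6 ('b'): new char, reset run to 1
  Position 7 ('a'): new char, reset run to 1
  Position 8 ('b'): new char, reset run to 1
  Position 9 ('c'): new char, reset run to 1
  Position 10 ('c'): continues run of 'c', length=2
  Position 11 ('a'): new char, reset run to 1
  Position 12 ('b'): new char, reset run to 1
  Position 13 ('c'): new char, reset run to 1
Longest run: 'b' with length 3

3


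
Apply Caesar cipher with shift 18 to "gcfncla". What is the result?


Caesar cipher: shift "gcfncla" by 18
  'g' (pos 6) + 18 = pos 24 = 'y'
  'c' (pos 2) + 18 = pos 20 = 'u'
  'f' (pos 5) + 18 = pos 23 = 'x'
  'n' (pos 13) + 18 = pos 5 = 'f'
  'c' (pos 2) + 18 = pos 20 = 'u'
  'l' (pos 11) + 18 = pos 3 = 'd'
  'a' (pos 0) + 18 = pos 18 = 's'
Result: yuxfuds

yuxfuds


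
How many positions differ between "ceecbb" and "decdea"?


Comparing "ceecbb" and "decdea" position by position:
  Position 0: 'c' vs 'd' => DIFFER
  Position 1: 'e' vs 'e' => same
  Position 2: 'e' vs 'c' => DIFFER
  Position 3: 'c' vs 'd' => DIFFER
  Position 4: 'b' vs 'e' => DIFFER
  Position 5: 'b' vs 'a' => DIFFER
Positions that differ: 5

5


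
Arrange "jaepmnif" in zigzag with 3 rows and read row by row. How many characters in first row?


Zigzag "jaepmnif" into 3 rows:
Placing characters:
  'j' => row 0
  'a' => row 1
  'e' => row 2
  'p' => row 1
  'm' => row 0
  'n' => row 1
  'i' => row 2
  'f' => row 1
Rows:
  Row 0: "jm"
  Row 1: "apnf"
  Row 2: "ei"
First row length: 2

2


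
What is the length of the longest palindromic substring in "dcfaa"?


Input: "dcfaa"
Checking substrings for palindromes:
  [3:5] "aa" (len 2) => palindrome
Longest palindromic substring: "aa" with length 2

2
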